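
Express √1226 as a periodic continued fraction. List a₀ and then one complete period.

[35; 70]

a₀ = ⌊√1226⌋ = 35.
With m₀=0, d₀=1 and mₖ₊₁ = dₖaₖ − mₖ, dₖ₊₁ = (n − mₖ₊₁²)/dₖ, aₖ₊₁ = ⌊(a₀+mₖ₊₁)/dₖ₊₁⌋:
  k=1: m=35, d=1, a=70
d=1 and a=2a₀=70 at k=1, so the next step gives (m, d) = (35, 1) again — its k=1 value — and the period has length 1.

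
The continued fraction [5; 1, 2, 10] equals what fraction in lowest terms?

176/31

Using pₖ = aₖpₖ₋₁ + pₖ₋₂ and qₖ = aₖqₖ₋₁ + qₖ₋₂:
  k=0: a=5, p=5, q=1
  k=1: a=1, p=6, q=1
  k=2: a=2, p=17, q=3
  k=3: a=10, p=176, q=31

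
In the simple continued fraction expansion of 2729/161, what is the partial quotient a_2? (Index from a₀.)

2729 = 16·161 + 153   →  a_0 = 16
161 = 1·153 + 8   →  a_1 = 1
153 = 19·8 + 1   →  a_2 = 19

19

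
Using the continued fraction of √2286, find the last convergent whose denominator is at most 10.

√2286 = [47; 1, 4, 3, 10, 3, 4, 1, 94, …] (period length 8).
Convergents:
  p_0/q_0 = 47/1
  p_1/q_1 = 48/1
  p_2/q_2 = 239/5
  p_3/q_3 = 765/16
q_2 = 5 ≤ 10 < 16 = q_3, so the answer is 239/5.

239/5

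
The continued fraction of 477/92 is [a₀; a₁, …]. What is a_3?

2

477 = 5·92 + 17   →  a_0 = 5
92 = 5·17 + 7   →  a_1 = 5
17 = 2·7 + 3   →  a_2 = 2
7 = 2·3 + 1   →  a_3 = 2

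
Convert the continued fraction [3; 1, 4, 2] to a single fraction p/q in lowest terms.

Using pₖ = aₖpₖ₋₁ + pₖ₋₂ and qₖ = aₖqₖ₋₁ + qₖ₋₂:
  k=0: a=3, p=3, q=1
  k=1: a=1, p=4, q=1
  k=2: a=4, p=19, q=5
  k=3: a=2, p=42, q=11

42/11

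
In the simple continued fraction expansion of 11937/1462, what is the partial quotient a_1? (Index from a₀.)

11937 = 8·1462 + 241   →  a_0 = 8
1462 = 6·241 + 16   →  a_1 = 6

6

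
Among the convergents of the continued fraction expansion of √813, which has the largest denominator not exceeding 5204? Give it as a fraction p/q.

124631/4371

√813 = [28; 1, 1, 18, 1, 1, 56, …] (period length 6).
Convergents:
  p_0/q_0 = 28/1
  p_1/q_1 = 29/1
  p_2/q_2 = 57/2
  p_3/q_3 = 1055/37
  p_4/q_4 = 1112/39
  p_5/q_5 = 2167/76
  p_6/q_6 = 122464/4295
  p_7/q_7 = 124631/4371
  p_8/q_8 = 247095/8666
q_7 = 4371 ≤ 5204 < 8666 = q_8, so the answer is 124631/4371.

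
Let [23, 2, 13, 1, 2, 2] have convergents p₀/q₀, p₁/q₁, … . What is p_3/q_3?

681/29

Using pₖ = aₖpₖ₋₁ + pₖ₋₂, qₖ = aₖqₖ₋₁ + qₖ₋₂ (with p₋₁=1, p₋₂=0, q₋₁=0, q₋₂=1):
  k=0: a=23, p=23, q=1
  k=1: a=2, p=47, q=2
  k=2: a=13, p=634, q=27
  k=3: a=1, p=681, q=29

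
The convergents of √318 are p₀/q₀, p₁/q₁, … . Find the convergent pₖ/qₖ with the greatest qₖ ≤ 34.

√318 = [17; 1, 4, 1, 34, …] (period length 4).
Convergents:
  p_0/q_0 = 17/1
  p_1/q_1 = 18/1
  p_2/q_2 = 89/5
  p_3/q_3 = 107/6
  p_4/q_4 = 3727/209
q_3 = 6 ≤ 34 < 209 = q_4, so the answer is 107/6.

107/6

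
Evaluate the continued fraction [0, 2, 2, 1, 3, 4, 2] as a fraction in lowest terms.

105/248

Fold from the inside: start with 2/1.
  4 + 1/2 = 9/2
  3 + 2/9 = 29/9
  1 + 9/29 = 38/29
  2 + 29/38 = 105/38
  2 + 38/105 = 248/105
  0 + 105/248 = 105/248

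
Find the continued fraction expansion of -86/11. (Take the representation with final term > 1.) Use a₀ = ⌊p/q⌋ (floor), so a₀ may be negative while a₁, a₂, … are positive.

-86 = -8×11 + 2
11 = 5×2 + 1
2 = 2×1 + 0  (stop)
So -86/11 = [-8; 5, 2].

[-8; 5, 2]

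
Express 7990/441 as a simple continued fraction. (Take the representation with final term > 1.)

7990 = 18×441 + 52
441 = 8×52 + 25
52 = 2×25 + 2
25 = 12×2 + 1
2 = 2×1 + 0  (stop)
So 7990/441 = [18; 8, 2, 12, 2].

[18; 8, 2, 12, 2]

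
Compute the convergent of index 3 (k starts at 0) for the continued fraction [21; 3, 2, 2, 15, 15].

Using pₖ = aₖpₖ₋₁ + pₖ₋₂, qₖ = aₖqₖ₋₁ + qₖ₋₂ (with p₋₁=1, p₋₂=0, q₋₁=0, q₋₂=1):
  k=0: a=21, p=21, q=1
  k=1: a=3, p=64, q=3
  k=2: a=2, p=149, q=7
  k=3: a=2, p=362, q=17

362/17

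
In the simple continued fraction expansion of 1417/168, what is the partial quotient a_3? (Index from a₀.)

1417 = 8·168 + 73   →  a_0 = 8
168 = 2·73 + 22   →  a_1 = 2
73 = 3·22 + 7   →  a_2 = 3
22 = 3·7 + 1   →  a_3 = 3

3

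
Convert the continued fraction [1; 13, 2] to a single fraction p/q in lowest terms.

29/27

Fold from the inside: start with 2/1.
  13 + 1/2 = 27/2
  1 + 2/27 = 29/27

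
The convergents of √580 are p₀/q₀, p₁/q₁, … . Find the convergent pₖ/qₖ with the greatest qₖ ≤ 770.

√580 = [24; 12, 48, …] (period length 2).
Convergents:
  p_0/q_0 = 24/1
  p_1/q_1 = 289/12
  p_2/q_2 = 13896/577
  p_3/q_3 = 167041/6936
q_2 = 577 ≤ 770 < 6936 = q_3, so the answer is 13896/577.

13896/577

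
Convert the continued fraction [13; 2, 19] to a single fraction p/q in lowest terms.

Using pₖ = aₖpₖ₋₁ + pₖ₋₂ and qₖ = aₖqₖ₋₁ + qₖ₋₂:
  k=0: a=13, p=13, q=1
  k=1: a=2, p=27, q=2
  k=2: a=19, p=526, q=39

526/39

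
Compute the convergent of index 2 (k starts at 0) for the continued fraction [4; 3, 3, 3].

Using pₖ = aₖpₖ₋₁ + pₖ₋₂, qₖ = aₖqₖ₋₁ + qₖ₋₂ (with p₋₁=1, p₋₂=0, q₋₁=0, q₋₂=1):
  k=0: a=4, p=4, q=1
  k=1: a=3, p=13, q=3
  k=2: a=3, p=43, q=10

43/10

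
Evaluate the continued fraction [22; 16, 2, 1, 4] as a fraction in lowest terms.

5052/229

Fold from the inside: start with 4/1.
  1 + 1/4 = 5/4
  2 + 4/5 = 14/5
  16 + 5/14 = 229/14
  22 + 14/229 = 5052/229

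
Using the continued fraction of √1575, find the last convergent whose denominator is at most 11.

119/3

√1575 = [39; 1, 2, 5, 2, 1, 78, …] (period length 6).
Convergents:
  p_0/q_0 = 39/1
  p_1/q_1 = 40/1
  p_2/q_2 = 119/3
  p_3/q_3 = 635/16
q_2 = 3 ≤ 11 < 16 = q_3, so the answer is 119/3.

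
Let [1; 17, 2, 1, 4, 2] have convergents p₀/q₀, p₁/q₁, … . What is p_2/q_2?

37/35

Using pₖ = aₖpₖ₋₁ + pₖ₋₂, qₖ = aₖqₖ₋₁ + qₖ₋₂ (with p₋₁=1, p₋₂=0, q₋₁=0, q₋₂=1):
  k=0: a=1, p=1, q=1
  k=1: a=17, p=18, q=17
  k=2: a=2, p=37, q=35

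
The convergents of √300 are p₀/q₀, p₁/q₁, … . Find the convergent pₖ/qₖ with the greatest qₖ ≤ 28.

433/25

√300 = [17; 3, 8, 3, 34, …] (period length 4).
Convergents:
  p_0/q_0 = 17/1
  p_1/q_1 = 52/3
  p_2/q_2 = 433/25
  p_3/q_3 = 1351/78
q_2 = 25 ≤ 28 < 78 = q_3, so the answer is 433/25.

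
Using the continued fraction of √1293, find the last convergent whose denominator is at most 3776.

62100/1727

√1293 = [35; 1, 22, 1, 70, …] (period length 4).
Convergents:
  p_0/q_0 = 35/1
  p_1/q_1 = 36/1
  p_2/q_2 = 827/23
  p_3/q_3 = 863/24
  p_4/q_4 = 61237/1703
  p_5/q_5 = 62100/1727
  p_6/q_6 = 1427437/39697
q_5 = 1727 ≤ 3776 < 39697 = q_6, so the answer is 62100/1727.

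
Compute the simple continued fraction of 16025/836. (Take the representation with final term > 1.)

16025 = 19×836 + 141
836 = 5×141 + 131
141 = 1×131 + 10
131 = 13×10 + 1
10 = 10×1 + 0  (stop)
So 16025/836 = [19; 5, 1, 13, 10].

[19; 5, 1, 13, 10]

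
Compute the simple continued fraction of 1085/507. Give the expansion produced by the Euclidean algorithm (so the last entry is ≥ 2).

1085 = 2*507 + 71
507 = 7*71 + 10
71 = 7*10 + 1
10 = 10*1 + 0  (stop)
So 1085/507 = [2; 7, 7, 10].

[2; 7, 7, 10]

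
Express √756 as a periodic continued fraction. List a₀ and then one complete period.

a₀ = ⌊√756⌋ = 27.
With m₀=0, d₀=1 and mₖ₊₁ = dₖaₖ − mₖ, dₖ₊₁ = (n − mₖ₊₁²)/dₖ, aₖ₊₁ = ⌊(a₀+mₖ₊₁)/dₖ₊₁⌋:
  k=1: m=27, d=27, a=2
  k=2: m=27, d=1, a=54
d=1 and a=2a₀=54 at k=2, so the next step gives (m, d) = (27, 27) again — its k=1 value — and the period has length 2.

[27; 2, 54]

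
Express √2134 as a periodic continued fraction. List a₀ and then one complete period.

a₀ = ⌊√2134⌋ = 46.
With m₀=0, d₀=1 and mₖ₊₁ = dₖaₖ − mₖ, dₖ₊₁ = (n − mₖ₊₁²)/dₖ, aₖ₊₁ = ⌊(a₀+mₖ₊₁)/dₖ₊₁⌋:
  k=1: m=46, d=18, a=5
  k=2: m=44, d=11, a=8
  k=3: m=44, d=18, a=5
  k=4: m=46, d=1, a=92
d=1 and a=2a₀=92 at k=4, so the next step gives (m, d) = (46, 18) again — its k=1 value — and the period has length 4.

[46; 5, 8, 5, 92]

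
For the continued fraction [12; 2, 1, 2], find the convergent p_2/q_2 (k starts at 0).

37/3

Using pₖ = aₖpₖ₋₁ + pₖ₋₂, qₖ = aₖqₖ₋₁ + qₖ₋₂ (with p₋₁=1, p₋₂=0, q₋₁=0, q₋₂=1):
  k=0: a=12, p=12, q=1
  k=1: a=2, p=25, q=2
  k=2: a=1, p=37, q=3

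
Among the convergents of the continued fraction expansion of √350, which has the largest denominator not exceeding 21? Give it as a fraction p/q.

√350 = [18; 1, 2, 2, 2, 1, 36, …] (period length 6).
Convergents:
  p_0/q_0 = 18/1
  p_1/q_1 = 19/1
  p_2/q_2 = 56/3
  p_3/q_3 = 131/7
  p_4/q_4 = 318/17
  p_5/q_5 = 449/24
q_4 = 17 ≤ 21 < 24 = q_5, so the answer is 318/17.

318/17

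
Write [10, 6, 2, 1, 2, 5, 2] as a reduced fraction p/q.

6084/599

Fold from the inside: start with 2/1.
  5 + 1/2 = 11/2
  2 + 2/11 = 24/11
  1 + 11/24 = 35/24
  2 + 24/35 = 94/35
  6 + 35/94 = 599/94
  10 + 94/599 = 6084/599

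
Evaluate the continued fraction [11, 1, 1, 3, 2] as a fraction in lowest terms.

185/16

Fold from the inside: start with 2/1.
  3 + 1/2 = 7/2
  1 + 2/7 = 9/7
  1 + 7/9 = 16/9
  11 + 9/16 = 185/16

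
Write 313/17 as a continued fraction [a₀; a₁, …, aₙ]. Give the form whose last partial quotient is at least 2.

313 = 18*17 + 7
17 = 2*7 + 3
7 = 2*3 + 1
3 = 3*1 + 0  (stop)
So 313/17 = [18; 2, 2, 3].

[18; 2, 2, 3]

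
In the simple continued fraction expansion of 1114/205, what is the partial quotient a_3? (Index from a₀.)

3

1114 = 5·205 + 89   →  a_0 = 5
205 = 2·89 + 27   →  a_1 = 2
89 = 3·27 + 8   →  a_2 = 3
27 = 3·8 + 3   →  a_3 = 3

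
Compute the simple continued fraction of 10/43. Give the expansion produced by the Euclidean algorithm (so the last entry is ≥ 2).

[0; 4, 3, 3]

10 = 0·43 + 10
43 = 4·10 + 3
10 = 3·3 + 1
3 = 3·1 + 0  (stop)
So 10/43 = [0; 4, 3, 3].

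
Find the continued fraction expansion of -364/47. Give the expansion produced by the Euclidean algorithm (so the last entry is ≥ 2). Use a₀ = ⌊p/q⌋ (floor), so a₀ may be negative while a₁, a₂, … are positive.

[-8; 3, 1, 11]

-364 = -8×47 + 12
47 = 3×12 + 11
12 = 1×11 + 1
11 = 11×1 + 0  (stop)
So -364/47 = [-8; 3, 1, 11].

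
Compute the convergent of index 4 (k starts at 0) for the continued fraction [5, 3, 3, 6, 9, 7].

3059/577

Using pₖ = aₖpₖ₋₁ + pₖ₋₂, qₖ = aₖqₖ₋₁ + qₖ₋₂ (with p₋₁=1, p₋₂=0, q₋₁=0, q₋₂=1):
  k=0: a=5, p=5, q=1
  k=1: a=3, p=16, q=3
  k=2: a=3, p=53, q=10
  k=3: a=6, p=334, q=63
  k=4: a=9, p=3059, q=577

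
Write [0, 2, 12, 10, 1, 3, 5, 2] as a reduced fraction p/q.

5986/12467

Fold from the inside: start with 2/1.
  5 + 1/2 = 11/2
  3 + 2/11 = 35/11
  1 + 11/35 = 46/35
  10 + 35/46 = 495/46
  12 + 46/495 = 5986/495
  2 + 495/5986 = 12467/5986
  0 + 5986/12467 = 5986/12467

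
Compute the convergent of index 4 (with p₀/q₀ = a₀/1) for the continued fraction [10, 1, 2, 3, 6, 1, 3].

Using pₖ = aₖpₖ₋₁ + pₖ₋₂, qₖ = aₖqₖ₋₁ + qₖ₋₂ (with p₋₁=1, p₋₂=0, q₋₁=0, q₋₂=1):
  k=0: a=10, p=10, q=1
  k=1: a=1, p=11, q=1
  k=2: a=2, p=32, q=3
  k=3: a=3, p=107, q=10
  k=4: a=6, p=674, q=63

674/63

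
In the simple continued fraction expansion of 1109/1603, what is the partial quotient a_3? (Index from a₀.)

4

1109 = 0·1603 + 1109   →  a_0 = 0
1603 = 1·1109 + 494   →  a_1 = 1
1109 = 2·494 + 121   →  a_2 = 2
494 = 4·121 + 10   →  a_3 = 4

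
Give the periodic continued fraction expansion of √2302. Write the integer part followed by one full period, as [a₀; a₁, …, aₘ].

[47; 1, 46, 1, 94]

a₀ = ⌊√2302⌋ = 47.
With m₀=0, d₀=1 and mₖ₊₁ = dₖaₖ − mₖ, dₖ₊₁ = (n − mₖ₊₁²)/dₖ, aₖ₊₁ = ⌊(a₀+mₖ₊₁)/dₖ₊₁⌋:
  k=1: m=47, d=93, a=1
  k=2: m=46, d=2, a=46
  k=3: m=46, d=93, a=1
  k=4: m=47, d=1, a=94
d=1 and a=2a₀=94 at k=4, so the next step gives (m, d) = (47, 93) again — its k=1 value — and the period has length 4.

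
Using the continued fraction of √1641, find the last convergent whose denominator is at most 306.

√1641 = [40; 1, 1, 26, 1, 1, 80, …] (period length 6).
Convergents:
  p_0/q_0 = 40/1
  p_1/q_1 = 41/1
  p_2/q_2 = 81/2
  p_3/q_3 = 2147/53
  p_4/q_4 = 2228/55
  p_5/q_5 = 4375/108
  p_6/q_6 = 352228/8695
q_5 = 108 ≤ 306 < 8695 = q_6, so the answer is 4375/108.

4375/108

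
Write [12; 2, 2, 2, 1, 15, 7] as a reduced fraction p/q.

Fold from the inside: start with 7/1.
  15 + 1/7 = 106/7
  1 + 7/106 = 113/106
  2 + 106/113 = 332/113
  2 + 113/332 = 777/332
  2 + 332/777 = 1886/777
  12 + 777/1886 = 23409/1886

23409/1886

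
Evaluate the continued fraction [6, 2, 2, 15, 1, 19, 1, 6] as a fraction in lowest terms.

Using pₖ = aₖpₖ₋₁ + pₖ₋₂ and qₖ = aₖqₖ₋₁ + qₖ₋₂:
  k=0: a=6, p=6, q=1
  k=1: a=2, p=13, q=2
  k=2: a=2, p=32, q=5
  k=3: a=15, p=493, q=77
  k=4: a=1, p=525, q=82
  k=5: a=19, p=10468, q=1635
  k=6: a=1, p=10993, q=1717
  k=7: a=6, p=76426, q=11937

76426/11937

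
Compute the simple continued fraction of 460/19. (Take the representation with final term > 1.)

[24; 4, 1, 3]

460 = 24·19 + 4
19 = 4·4 + 3
4 = 1·3 + 1
3 = 3·1 + 0  (stop)
So 460/19 = [24; 4, 1, 3].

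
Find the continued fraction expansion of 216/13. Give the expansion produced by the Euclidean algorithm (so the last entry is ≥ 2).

[16; 1, 1, 1, 1, 2]

216 = 16×13 + 8
13 = 1×8 + 5
8 = 1×5 + 3
5 = 1×3 + 2
3 = 1×2 + 1
2 = 2×1 + 0  (stop)
So 216/13 = [16; 1, 1, 1, 1, 2].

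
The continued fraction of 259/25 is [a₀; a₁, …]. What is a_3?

3

259 = 10·25 + 9   →  a_0 = 10
25 = 2·9 + 7   →  a_1 = 2
9 = 1·7 + 2   →  a_2 = 1
7 = 3·2 + 1   →  a_3 = 3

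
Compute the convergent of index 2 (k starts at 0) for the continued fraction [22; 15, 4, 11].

Using pₖ = aₖpₖ₋₁ + pₖ₋₂, qₖ = aₖqₖ₋₁ + qₖ₋₂ (with p₋₁=1, p₋₂=0, q₋₁=0, q₋₂=1):
  k=0: a=22, p=22, q=1
  k=1: a=15, p=331, q=15
  k=2: a=4, p=1346, q=61

1346/61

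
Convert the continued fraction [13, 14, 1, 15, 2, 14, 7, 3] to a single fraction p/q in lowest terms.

2072168/158581

Fold from the inside: start with 3/1.
  7 + 1/3 = 22/3
  14 + 3/22 = 311/22
  2 + 22/311 = 644/311
  15 + 311/644 = 9971/644
  1 + 644/9971 = 10615/9971
  14 + 9971/10615 = 158581/10615
  13 + 10615/158581 = 2072168/158581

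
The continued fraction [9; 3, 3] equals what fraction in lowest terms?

Using pₖ = aₖpₖ₋₁ + pₖ₋₂ and qₖ = aₖqₖ₋₁ + qₖ₋₂:
  k=0: a=9, p=9, q=1
  k=1: a=3, p=28, q=3
  k=2: a=3, p=93, q=10

93/10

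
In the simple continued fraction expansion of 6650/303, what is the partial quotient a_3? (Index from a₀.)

6650 = 21·303 + 287   →  a_0 = 21
303 = 1·287 + 16   →  a_1 = 1
287 = 17·16 + 15   →  a_2 = 17
16 = 1·15 + 1   →  a_3 = 1

1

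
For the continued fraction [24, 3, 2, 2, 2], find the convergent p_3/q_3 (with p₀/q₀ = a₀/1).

Using pₖ = aₖpₖ₋₁ + pₖ₋₂, qₖ = aₖqₖ₋₁ + qₖ₋₂ (with p₋₁=1, p₋₂=0, q₋₁=0, q₋₂=1):
  k=0: a=24, p=24, q=1
  k=1: a=3, p=73, q=3
  k=2: a=2, p=170, q=7
  k=3: a=2, p=413, q=17

413/17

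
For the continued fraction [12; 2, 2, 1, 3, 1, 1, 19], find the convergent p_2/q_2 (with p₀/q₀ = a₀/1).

Using pₖ = aₖpₖ₋₁ + pₖ₋₂, qₖ = aₖqₖ₋₁ + qₖ₋₂ (with p₋₁=1, p₋₂=0, q₋₁=0, q₋₂=1):
  k=0: a=12, p=12, q=1
  k=1: a=2, p=25, q=2
  k=2: a=2, p=62, q=5

62/5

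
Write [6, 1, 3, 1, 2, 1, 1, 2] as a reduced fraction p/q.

577/85

Using pₖ = aₖpₖ₋₁ + pₖ₋₂ and qₖ = aₖqₖ₋₁ + qₖ₋₂:
  k=0: a=6, p=6, q=1
  k=1: a=1, p=7, q=1
  k=2: a=3, p=27, q=4
  k=3: a=1, p=34, q=5
  k=4: a=2, p=95, q=14
  k=5: a=1, p=129, q=19
  k=6: a=1, p=224, q=33
  k=7: a=2, p=577, q=85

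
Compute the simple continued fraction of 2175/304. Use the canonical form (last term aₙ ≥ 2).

[7; 6, 2, 7, 3]

2175 = 7×304 + 47
304 = 6×47 + 22
47 = 2×22 + 3
22 = 7×3 + 1
3 = 3×1 + 0  (stop)
So 2175/304 = [7; 6, 2, 7, 3].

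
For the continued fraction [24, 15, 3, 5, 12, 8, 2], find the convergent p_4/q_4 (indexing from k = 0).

Using pₖ = aₖpₖ₋₁ + pₖ₋₂, qₖ = aₖqₖ₋₁ + qₖ₋₂ (with p₋₁=1, p₋₂=0, q₋₁=0, q₋₂=1):
  k=0: a=24, p=24, q=1
  k=1: a=15, p=361, q=15
  k=2: a=3, p=1107, q=46
  k=3: a=5, p=5896, q=245
  k=4: a=12, p=71859, q=2986

71859/2986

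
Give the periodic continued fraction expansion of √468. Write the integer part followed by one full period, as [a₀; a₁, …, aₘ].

[21; 1, 1, 1, 2, 1, 1, 1, 42]

a₀ = ⌊√468⌋ = 21.
With m₀=0, d₀=1 and mₖ₊₁ = dₖaₖ − mₖ, dₖ₊₁ = (n − mₖ₊₁²)/dₖ, aₖ₊₁ = ⌊(a₀+mₖ₊₁)/dₖ₊₁⌋:
  k=1: m=21, d=27, a=1
  k=2: m=6, d=16, a=1
  k=3: m=10, d=23, a=1
  k=4: m=13, d=13, a=2
  k=5: m=13, d=23, a=1
  k=6: m=10, d=16, a=1
  k=7: m=6, d=27, a=1
  k=8: m=21, d=1, a=42
d=1 and a=2a₀=42 at k=8, so the next step gives (m, d) = (21, 27) again — its k=1 value — and the period has length 8.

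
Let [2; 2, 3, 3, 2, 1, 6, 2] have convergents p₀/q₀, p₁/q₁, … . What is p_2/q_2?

17/7

Using pₖ = aₖpₖ₋₁ + pₖ₋₂, qₖ = aₖqₖ₋₁ + qₖ₋₂ (with p₋₁=1, p₋₂=0, q₋₁=0, q₋₂=1):
  k=0: a=2, p=2, q=1
  k=1: a=2, p=5, q=2
  k=2: a=3, p=17, q=7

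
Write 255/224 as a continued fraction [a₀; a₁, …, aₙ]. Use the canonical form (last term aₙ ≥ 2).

[1; 7, 4, 2, 3]

255 = 1×224 + 31
224 = 7×31 + 7
31 = 4×7 + 3
7 = 2×3 + 1
3 = 3×1 + 0  (stop)
So 255/224 = [1; 7, 4, 2, 3].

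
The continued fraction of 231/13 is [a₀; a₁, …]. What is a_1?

231 = 17·13 + 10   →  a_0 = 17
13 = 1·10 + 3   →  a_1 = 1

1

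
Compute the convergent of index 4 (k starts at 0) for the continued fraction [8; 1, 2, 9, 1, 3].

Using pₖ = aₖpₖ₋₁ + pₖ₋₂, qₖ = aₖqₖ₋₁ + qₖ₋₂ (with p₋₁=1, p₋₂=0, q₋₁=0, q₋₂=1):
  k=0: a=8, p=8, q=1
  k=1: a=1, p=9, q=1
  k=2: a=2, p=26, q=3
  k=3: a=9, p=243, q=28
  k=4: a=1, p=269, q=31

269/31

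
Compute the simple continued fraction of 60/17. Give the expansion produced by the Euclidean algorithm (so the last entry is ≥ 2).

60 = 3×17 + 9
17 = 1×9 + 8
9 = 1×8 + 1
8 = 8×1 + 0  (stop)
So 60/17 = [3; 1, 1, 8].

[3; 1, 1, 8]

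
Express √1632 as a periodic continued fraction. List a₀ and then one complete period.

[40; 2, 1, 1, 19, 1, 1, 2, 80]

a₀ = ⌊√1632⌋ = 40.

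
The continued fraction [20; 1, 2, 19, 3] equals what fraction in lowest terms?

3659/177

Using pₖ = aₖpₖ₋₁ + pₖ₋₂ and qₖ = aₖqₖ₋₁ + qₖ₋₂:
  k=0: a=20, p=20, q=1
  k=1: a=1, p=21, q=1
  k=2: a=2, p=62, q=3
  k=3: a=19, p=1199, q=58
  k=4: a=3, p=3659, q=177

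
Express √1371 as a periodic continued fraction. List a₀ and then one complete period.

[37; 37, 74]

a₀ = ⌊√1371⌋ = 37.
With m₀=0, d₀=1 and mₖ₊₁ = dₖaₖ − mₖ, dₖ₊₁ = (n − mₖ₊₁²)/dₖ, aₖ₊₁ = ⌊(a₀+mₖ₊₁)/dₖ₊₁⌋:
  k=1: m=37, d=2, a=37
  k=2: m=37, d=1, a=74
d=1 and a=2a₀=74 at k=2, so the next step gives (m, d) = (37, 2) again — its k=1 value — and the period has length 2.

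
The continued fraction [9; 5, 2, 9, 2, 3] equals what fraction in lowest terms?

6988/761

Fold from the inside: start with 3/1.
  2 + 1/3 = 7/3
  9 + 3/7 = 66/7
  2 + 7/66 = 139/66
  5 + 66/139 = 761/139
  9 + 139/761 = 6988/761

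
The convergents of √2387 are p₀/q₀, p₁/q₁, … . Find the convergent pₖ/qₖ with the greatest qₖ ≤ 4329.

200460/4103

√2387 = [48; 1, 5, 1, 96, …] (period length 4).
Convergents:
  p_0/q_0 = 48/1
  p_1/q_1 = 49/1
  p_2/q_2 = 293/6
  p_3/q_3 = 342/7
  p_4/q_4 = 33125/678
  p_5/q_5 = 33467/685
  p_6/q_6 = 200460/4103
  p_7/q_7 = 233927/4788
q_6 = 4103 ≤ 4329 < 4788 = q_7, so the answer is 200460/4103.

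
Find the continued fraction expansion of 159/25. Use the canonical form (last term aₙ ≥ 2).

[6; 2, 1, 3, 2]

159 = 6·25 + 9
25 = 2·9 + 7
9 = 1·7 + 2
7 = 3·2 + 1
2 = 2·1 + 0  (stop)
So 159/25 = [6; 2, 1, 3, 2].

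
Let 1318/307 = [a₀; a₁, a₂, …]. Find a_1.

3

1318 = 4·307 + 90   →  a_0 = 4
307 = 3·90 + 37   →  a_1 = 3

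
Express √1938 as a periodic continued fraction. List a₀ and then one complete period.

[44; 44, 88]

a₀ = ⌊√1938⌋ = 44.
With m₀=0, d₀=1 and mₖ₊₁ = dₖaₖ − mₖ, dₖ₊₁ = (n − mₖ₊₁²)/dₖ, aₖ₊₁ = ⌊(a₀+mₖ₊₁)/dₖ₊₁⌋:
  k=1: m=44, d=2, a=44
  k=2: m=44, d=1, a=88
d=1 and a=2a₀=88 at k=2, so the next step gives (m, d) = (44, 2) again — its k=1 value — and the period has length 2.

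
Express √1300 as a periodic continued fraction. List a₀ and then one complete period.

[36; 18, 72]

a₀ = ⌊√1300⌋ = 36.
With m₀=0, d₀=1 and mₖ₊₁ = dₖaₖ − mₖ, dₖ₊₁ = (n − mₖ₊₁²)/dₖ, aₖ₊₁ = ⌊(a₀+mₖ₊₁)/dₖ₊₁⌋:
  k=1: m=36, d=4, a=18
  k=2: m=36, d=1, a=72
d=1 and a=2a₀=72 at k=2, so the next step gives (m, d) = (36, 4) again — its k=1 value — and the period has length 2.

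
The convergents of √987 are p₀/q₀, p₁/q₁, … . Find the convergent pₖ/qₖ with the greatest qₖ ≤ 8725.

√987 = [31; 2, 2, 2, 62, …] (period length 4).
Convergents:
  p_0/q_0 = 31/1
  p_1/q_1 = 63/2
  p_2/q_2 = 157/5
  p_3/q_3 = 377/12
  p_4/q_4 = 23531/749
  p_5/q_5 = 47439/1510
  p_6/q_6 = 118409/3769
  p_7/q_7 = 284257/9048
q_6 = 3769 ≤ 8725 < 9048 = q_7, so the answer is 118409/3769.

118409/3769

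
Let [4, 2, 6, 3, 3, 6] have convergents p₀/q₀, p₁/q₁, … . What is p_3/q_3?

Using pₖ = aₖpₖ₋₁ + pₖ₋₂, qₖ = aₖqₖ₋₁ + qₖ₋₂ (with p₋₁=1, p₋₂=0, q₋₁=0, q₋₂=1):
  k=0: a=4, p=4, q=1
  k=1: a=2, p=9, q=2
  k=2: a=6, p=58, q=13
  k=3: a=3, p=183, q=41

183/41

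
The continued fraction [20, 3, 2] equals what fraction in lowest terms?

142/7

Using pₖ = aₖpₖ₋₁ + pₖ₋₂ and qₖ = aₖqₖ₋₁ + qₖ₋₂:
  k=0: a=20, p=20, q=1
  k=1: a=3, p=61, q=3
  k=2: a=2, p=142, q=7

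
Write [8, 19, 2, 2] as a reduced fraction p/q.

Using pₖ = aₖpₖ₋₁ + pₖ₋₂ and qₖ = aₖqₖ₋₁ + qₖ₋₂:
  k=0: a=8, p=8, q=1
  k=1: a=19, p=153, q=19
  k=2: a=2, p=314, q=39
  k=3: a=2, p=781, q=97

781/97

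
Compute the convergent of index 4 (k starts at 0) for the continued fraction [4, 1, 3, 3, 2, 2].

143/30

Using pₖ = aₖpₖ₋₁ + pₖ₋₂, qₖ = aₖqₖ₋₁ + qₖ₋₂ (with p₋₁=1, p₋₂=0, q₋₁=0, q₋₂=1):
  k=0: a=4, p=4, q=1
  k=1: a=1, p=5, q=1
  k=2: a=3, p=19, q=4
  k=3: a=3, p=62, q=13
  k=4: a=2, p=143, q=30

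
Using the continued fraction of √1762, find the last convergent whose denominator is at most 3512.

√1762 = [41; 1, 40, 1, 82, …] (period length 4).
Convergents:
  p_0/q_0 = 41/1
  p_1/q_1 = 42/1
  p_2/q_2 = 1721/41
  p_3/q_3 = 1763/42
  p_4/q_4 = 146287/3485
  p_5/q_5 = 148050/3527
q_4 = 3485 ≤ 3512 < 3527 = q_5, so the answer is 146287/3485.

146287/3485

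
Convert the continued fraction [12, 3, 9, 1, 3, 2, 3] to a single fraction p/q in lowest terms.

11583/940

Using pₖ = aₖpₖ₋₁ + pₖ₋₂ and qₖ = aₖqₖ₋₁ + qₖ₋₂:
  k=0: a=12, p=12, q=1
  k=1: a=3, p=37, q=3
  k=2: a=9, p=345, q=28
  k=3: a=1, p=382, q=31
  k=4: a=3, p=1491, q=121
  k=5: a=2, p=3364, q=273
  k=6: a=3, p=11583, q=940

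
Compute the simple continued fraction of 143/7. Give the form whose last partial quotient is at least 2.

143 = 20×7 + 3
7 = 2×3 + 1
3 = 3×1 + 0  (stop)
So 143/7 = [20; 2, 3].

[20; 2, 3]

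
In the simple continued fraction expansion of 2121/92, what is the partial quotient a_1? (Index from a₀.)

18

2121 = 23·92 + 5   →  a_0 = 23
92 = 18·5 + 2   →  a_1 = 18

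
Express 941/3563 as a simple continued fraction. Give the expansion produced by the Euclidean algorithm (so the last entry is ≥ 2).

941 = 0·3563 + 941
3563 = 3·941 + 740
941 = 1·740 + 201
740 = 3·201 + 137
201 = 1·137 + 64
137 = 2·64 + 9
64 = 7·9 + 1
9 = 9·1 + 0  (stop)
So 941/3563 = [0; 3, 1, 3, 1, 2, 7, 9].

[0; 3, 1, 3, 1, 2, 7, 9]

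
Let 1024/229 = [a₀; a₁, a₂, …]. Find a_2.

8

1024 = 4·229 + 108   →  a_0 = 4
229 = 2·108 + 13   →  a_1 = 2
108 = 8·13 + 4   →  a_2 = 8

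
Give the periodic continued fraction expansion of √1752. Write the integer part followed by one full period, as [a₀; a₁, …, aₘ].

[41; 1, 5, 1, 82]

a₀ = ⌊√1752⌋ = 41.
With m₀=0, d₀=1 and mₖ₊₁ = dₖaₖ − mₖ, dₖ₊₁ = (n − mₖ₊₁²)/dₖ, aₖ₊₁ = ⌊(a₀+mₖ₊₁)/dₖ₊₁⌋:
  k=1: m=41, d=71, a=1
  k=2: m=30, d=12, a=5
  k=3: m=30, d=71, a=1
  k=4: m=41, d=1, a=82
d=1 and a=2a₀=82 at k=4, so the next step gives (m, d) = (41, 71) again — its k=1 value — and the period has length 4.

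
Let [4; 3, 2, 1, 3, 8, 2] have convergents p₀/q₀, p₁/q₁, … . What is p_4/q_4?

159/37

Using pₖ = aₖpₖ₋₁ + pₖ₋₂, qₖ = aₖqₖ₋₁ + qₖ₋₂ (with p₋₁=1, p₋₂=0, q₋₁=0, q₋₂=1):
  k=0: a=4, p=4, q=1
  k=1: a=3, p=13, q=3
  k=2: a=2, p=30, q=7
  k=3: a=1, p=43, q=10
  k=4: a=3, p=159, q=37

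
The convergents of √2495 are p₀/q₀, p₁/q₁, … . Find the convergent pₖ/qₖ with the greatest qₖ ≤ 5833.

99850/1999

√2495 = [49; 1, 18, 1, 98, …] (period length 4).
Convergents:
  p_0/q_0 = 49/1
  p_1/q_1 = 50/1
  p_2/q_2 = 949/19
  p_3/q_3 = 999/20
  p_4/q_4 = 98851/1979
  p_5/q_5 = 99850/1999
  p_6/q_6 = 1896151/37961
q_5 = 1999 ≤ 5833 < 37961 = q_6, so the answer is 99850/1999.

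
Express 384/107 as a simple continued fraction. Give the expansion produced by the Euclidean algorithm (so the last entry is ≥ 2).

[3; 1, 1, 2, 3, 6]

384 = 3*107 + 63
107 = 1*63 + 44
63 = 1*44 + 19
44 = 2*19 + 6
19 = 3*6 + 1
6 = 6*1 + 0  (stop)
So 384/107 = [3; 1, 1, 2, 3, 6].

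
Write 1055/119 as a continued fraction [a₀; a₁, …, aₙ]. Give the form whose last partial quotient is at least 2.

1055 = 8·119 + 103
119 = 1·103 + 16
103 = 6·16 + 7
16 = 2·7 + 2
7 = 3·2 + 1
2 = 2·1 + 0  (stop)
So 1055/119 = [8; 1, 6, 2, 3, 2].

[8; 1, 6, 2, 3, 2]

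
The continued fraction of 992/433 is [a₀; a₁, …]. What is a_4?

992 = 2·433 + 126   →  a_0 = 2
433 = 3·126 + 55   →  a_1 = 3
126 = 2·55 + 16   →  a_2 = 2
55 = 3·16 + 7   →  a_3 = 3
16 = 2·7 + 2   →  a_4 = 2

2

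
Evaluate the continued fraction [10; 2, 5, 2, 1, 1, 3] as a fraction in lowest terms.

2217/212

Using pₖ = aₖpₖ₋₁ + pₖ₋₂ and qₖ = aₖqₖ₋₁ + qₖ₋₂:
  k=0: a=10, p=10, q=1
  k=1: a=2, p=21, q=2
  k=2: a=5, p=115, q=11
  k=3: a=2, p=251, q=24
  k=4: a=1, p=366, q=35
  k=5: a=1, p=617, q=59
  k=6: a=3, p=2217, q=212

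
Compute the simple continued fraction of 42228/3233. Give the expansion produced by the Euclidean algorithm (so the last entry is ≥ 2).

[13; 16, 4, 16, 3]

42228 = 13·3233 + 199
3233 = 16·199 + 49
199 = 4·49 + 3
49 = 16·3 + 1
3 = 3·1 + 0  (stop)
So 42228/3233 = [13; 16, 4, 16, 3].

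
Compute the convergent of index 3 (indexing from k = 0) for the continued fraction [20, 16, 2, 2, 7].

1645/82

Using pₖ = aₖpₖ₋₁ + pₖ₋₂, qₖ = aₖqₖ₋₁ + qₖ₋₂ (with p₋₁=1, p₋₂=0, q₋₁=0, q₋₂=1):
  k=0: a=20, p=20, q=1
  k=1: a=16, p=321, q=16
  k=2: a=2, p=662, q=33
  k=3: a=2, p=1645, q=82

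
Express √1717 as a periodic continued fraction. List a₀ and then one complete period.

a₀ = ⌊√1717⌋ = 41.
With m₀=0, d₀=1 and mₖ₊₁ = dₖaₖ − mₖ, dₖ₊₁ = (n − mₖ₊₁²)/dₖ, aₖ₊₁ = ⌊(a₀+mₖ₊₁)/dₖ₊₁⌋:
  k=1: m=41, d=36, a=2
  k=2: m=31, d=21, a=3
  k=3: m=32, d=33, a=2
  k=4: m=34, d=17, a=4
  k=5: m=34, d=33, a=2
  k=6: m=32, d=21, a=3
  k=7: m=31, d=36, a=2
  k=8: m=41, d=1, a=82
d=1 and a=2a₀=82 at k=8, so the next step gives (m, d) = (41, 36) again — its k=1 value — and the period has length 8.

[41; 2, 3, 2, 4, 2, 3, 2, 82]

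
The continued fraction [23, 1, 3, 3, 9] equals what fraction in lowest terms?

2876/121

Fold from the inside: start with 9/1.
  3 + 1/9 = 28/9
  3 + 9/28 = 93/28
  1 + 28/93 = 121/93
  23 + 93/121 = 2876/121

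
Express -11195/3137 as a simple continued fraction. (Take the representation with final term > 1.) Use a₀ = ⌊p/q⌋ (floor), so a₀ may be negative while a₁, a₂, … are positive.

[-4; 2, 3, 7, 5, 2, 5]

-11195 = -4×3137 + 1353
3137 = 2×1353 + 431
1353 = 3×431 + 60
431 = 7×60 + 11
60 = 5×11 + 5
11 = 2×5 + 1
5 = 5×1 + 0  (stop)
So -11195/3137 = [-4; 2, 3, 7, 5, 2, 5].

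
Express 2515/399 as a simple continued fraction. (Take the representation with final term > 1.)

[6; 3, 3, 2, 1, 3, 3]

2515 = 6*399 + 121
399 = 3*121 + 36
121 = 3*36 + 13
36 = 2*13 + 10
13 = 1*10 + 3
10 = 3*3 + 1
3 = 3*1 + 0  (stop)
So 2515/399 = [6; 3, 3, 2, 1, 3, 3].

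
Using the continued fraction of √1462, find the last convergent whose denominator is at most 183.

√1462 = [38; 4, 4, 4, 76, …] (period length 4).
Convergents:
  p_0/q_0 = 38/1
  p_1/q_1 = 153/4
  p_2/q_2 = 650/17
  p_3/q_3 = 2753/72
  p_4/q_4 = 209878/5489
q_3 = 72 ≤ 183 < 5489 = q_4, so the answer is 2753/72.

2753/72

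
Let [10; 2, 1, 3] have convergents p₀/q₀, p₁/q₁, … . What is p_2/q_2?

Using pₖ = aₖpₖ₋₁ + pₖ₋₂, qₖ = aₖqₖ₋₁ + qₖ₋₂ (with p₋₁=1, p₋₂=0, q₋₁=0, q₋₂=1):
  k=0: a=10, p=10, q=1
  k=1: a=2, p=21, q=2
  k=2: a=1, p=31, q=3

31/3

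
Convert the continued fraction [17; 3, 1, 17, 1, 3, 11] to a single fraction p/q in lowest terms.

57471/3331

Using pₖ = aₖpₖ₋₁ + pₖ₋₂ and qₖ = aₖqₖ₋₁ + qₖ₋₂:
  k=0: a=17, p=17, q=1
  k=1: a=3, p=52, q=3
  k=2: a=1, p=69, q=4
  k=3: a=17, p=1225, q=71
  k=4: a=1, p=1294, q=75
  k=5: a=3, p=5107, q=296
  k=6: a=11, p=57471, q=3331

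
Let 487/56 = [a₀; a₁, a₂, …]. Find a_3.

3

487 = 8·56 + 39   →  a_0 = 8
56 = 1·39 + 17   →  a_1 = 1
39 = 2·17 + 5   →  a_2 = 2
17 = 3·5 + 2   →  a_3 = 3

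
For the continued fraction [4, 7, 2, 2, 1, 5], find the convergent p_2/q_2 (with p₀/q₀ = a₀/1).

62/15

Using pₖ = aₖpₖ₋₁ + pₖ₋₂, qₖ = aₖqₖ₋₁ + qₖ₋₂ (with p₋₁=1, p₋₂=0, q₋₁=0, q₋₂=1):
  k=0: a=4, p=4, q=1
  k=1: a=7, p=29, q=7
  k=2: a=2, p=62, q=15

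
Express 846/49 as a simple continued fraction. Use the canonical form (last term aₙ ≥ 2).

[17; 3, 1, 3, 3]

846 = 17*49 + 13
49 = 3*13 + 10
13 = 1*10 + 3
10 = 3*3 + 1
3 = 3*1 + 0  (stop)
So 846/49 = [17; 3, 1, 3, 3].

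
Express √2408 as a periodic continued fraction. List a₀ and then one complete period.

[49; 14, 98]

a₀ = ⌊√2408⌋ = 49.
With m₀=0, d₀=1 and mₖ₊₁ = dₖaₖ − mₖ, dₖ₊₁ = (n − mₖ₊₁²)/dₖ, aₖ₊₁ = ⌊(a₀+mₖ₊₁)/dₖ₊₁⌋:
  k=1: m=49, d=7, a=14
  k=2: m=49, d=1, a=98
d=1 and a=2a₀=98 at k=2, so the next step gives (m, d) = (49, 7) again — its k=1 value — and the period has length 2.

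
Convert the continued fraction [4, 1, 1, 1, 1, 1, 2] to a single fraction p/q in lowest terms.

Fold from the inside: start with 2/1.
  1 + 1/2 = 3/2
  1 + 2/3 = 5/3
  1 + 3/5 = 8/5
  1 + 5/8 = 13/8
  1 + 8/13 = 21/13
  4 + 13/21 = 97/21

97/21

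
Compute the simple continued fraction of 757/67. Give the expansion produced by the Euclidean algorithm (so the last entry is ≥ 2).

[11; 3, 2, 1, 6]

757 = 11*67 + 20
67 = 3*20 + 7
20 = 2*7 + 6
7 = 1*6 + 1
6 = 6*1 + 0  (stop)
So 757/67 = [11; 3, 2, 1, 6].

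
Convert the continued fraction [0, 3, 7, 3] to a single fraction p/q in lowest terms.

Fold from the inside: start with 3/1.
  7 + 1/3 = 22/3
  3 + 3/22 = 69/22
  0 + 22/69 = 22/69

22/69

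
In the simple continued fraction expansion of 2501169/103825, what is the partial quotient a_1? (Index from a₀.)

11

2501169 = 24·103825 + 9369   →  a_0 = 24
103825 = 11·9369 + 766   →  a_1 = 11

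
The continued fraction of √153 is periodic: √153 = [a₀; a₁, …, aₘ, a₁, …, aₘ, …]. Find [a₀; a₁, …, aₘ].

[12; 2, 1, 2, 2, 2, 1, 2, 24]

a₀ = ⌊√153⌋ = 12.
With m₀=0, d₀=1 and mₖ₊₁ = dₖaₖ − mₖ, dₖ₊₁ = (n − mₖ₊₁²)/dₖ, aₖ₊₁ = ⌊(a₀+mₖ₊₁)/dₖ₊₁⌋:
  k=1: m=12, d=9, a=2
  k=2: m=6, d=13, a=1
  k=3: m=7, d=8, a=2
  k=4: m=9, d=9, a=2
  k=5: m=9, d=8, a=2
  k=6: m=7, d=13, a=1
  k=7: m=6, d=9, a=2
  k=8: m=12, d=1, a=24
d=1 and a=2a₀=24 at k=8, so the next step gives (m, d) = (12, 9) again — its k=1 value — and the period has length 8.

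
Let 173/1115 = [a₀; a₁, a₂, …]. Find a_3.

173 = 0·1115 + 173   →  a_0 = 0
1115 = 6·173 + 77   →  a_1 = 6
173 = 2·77 + 19   →  a_2 = 2
77 = 4·19 + 1   →  a_3 = 4

4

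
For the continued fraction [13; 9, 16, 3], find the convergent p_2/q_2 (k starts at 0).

Using pₖ = aₖpₖ₋₁ + pₖ₋₂, qₖ = aₖqₖ₋₁ + qₖ₋₂ (with p₋₁=1, p₋₂=0, q₋₁=0, q₋₂=1):
  k=0: a=13, p=13, q=1
  k=1: a=9, p=118, q=9
  k=2: a=16, p=1901, q=145

1901/145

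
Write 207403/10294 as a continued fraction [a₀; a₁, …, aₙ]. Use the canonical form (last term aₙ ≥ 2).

[20; 6, 1, 3, 6, 1, 2, 18]

207403 = 20·10294 + 1523
10294 = 6·1523 + 1156
1523 = 1·1156 + 367
1156 = 3·367 + 55
367 = 6·55 + 37
55 = 1·37 + 18
37 = 2·18 + 1
18 = 18·1 + 0  (stop)
So 207403/10294 = [20; 6, 1, 3, 6, 1, 2, 18].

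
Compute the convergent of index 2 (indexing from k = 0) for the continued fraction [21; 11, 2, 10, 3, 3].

485/23

Using pₖ = aₖpₖ₋₁ + pₖ₋₂, qₖ = aₖqₖ₋₁ + qₖ₋₂ (with p₋₁=1, p₋₂=0, q₋₁=0, q₋₂=1):
  k=0: a=21, p=21, q=1
  k=1: a=11, p=232, q=11
  k=2: a=2, p=485, q=23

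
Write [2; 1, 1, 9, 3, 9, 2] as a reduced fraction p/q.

2927/1159

Fold from the inside: start with 2/1.
  9 + 1/2 = 19/2
  3 + 2/19 = 59/19
  9 + 19/59 = 550/59
  1 + 59/550 = 609/550
  1 + 550/609 = 1159/609
  2 + 609/1159 = 2927/1159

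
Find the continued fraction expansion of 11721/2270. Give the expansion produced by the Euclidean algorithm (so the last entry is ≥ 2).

[5; 6, 8, 2, 3, 6]

11721 = 5·2270 + 371
2270 = 6·371 + 44
371 = 8·44 + 19
44 = 2·19 + 6
19 = 3·6 + 1
6 = 6·1 + 0  (stop)
So 11721/2270 = [5; 6, 8, 2, 3, 6].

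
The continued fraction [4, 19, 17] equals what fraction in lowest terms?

Fold from the inside: start with 17/1.
  19 + 1/17 = 324/17
  4 + 17/324 = 1313/324

1313/324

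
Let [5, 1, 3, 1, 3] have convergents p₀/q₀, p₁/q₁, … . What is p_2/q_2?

23/4

Using pₖ = aₖpₖ₋₁ + pₖ₋₂, qₖ = aₖqₖ₋₁ + qₖ₋₂ (with p₋₁=1, p₋₂=0, q₋₁=0, q₋₂=1):
  k=0: a=5, p=5, q=1
  k=1: a=1, p=6, q=1
  k=2: a=3, p=23, q=4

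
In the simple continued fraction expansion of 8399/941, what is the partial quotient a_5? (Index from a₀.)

1

8399 = 8·941 + 871   →  a_0 = 8
941 = 1·871 + 70   →  a_1 = 1
871 = 12·70 + 31   →  a_2 = 12
70 = 2·31 + 8   →  a_3 = 2
31 = 3·8 + 7   →  a_4 = 3
8 = 1·7 + 1   →  a_5 = 1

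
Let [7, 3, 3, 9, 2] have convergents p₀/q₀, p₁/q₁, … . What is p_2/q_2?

Using pₖ = aₖpₖ₋₁ + pₖ₋₂, qₖ = aₖqₖ₋₁ + qₖ₋₂ (with p₋₁=1, p₋₂=0, q₋₁=0, q₋₂=1):
  k=0: a=7, p=7, q=1
  k=1: a=3, p=22, q=3
  k=2: a=3, p=73, q=10

73/10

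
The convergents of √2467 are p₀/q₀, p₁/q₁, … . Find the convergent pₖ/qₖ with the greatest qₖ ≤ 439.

√2467 = [49; 1, 2, 49, 2, 1, 98, …] (period length 6).
Convergents:
  p_0/q_0 = 49/1
  p_1/q_1 = 50/1
  p_2/q_2 = 149/3
  p_3/q_3 = 7351/148
  p_4/q_4 = 14851/299
  p_5/q_5 = 22202/447
q_4 = 299 ≤ 439 < 447 = q_5, so the answer is 14851/299.

14851/299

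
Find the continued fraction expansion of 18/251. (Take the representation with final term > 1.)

[0; 13, 1, 17]

18 = 0·251 + 18
251 = 13·18 + 17
18 = 1·17 + 1
17 = 17·1 + 0  (stop)
So 18/251 = [0; 13, 1, 17].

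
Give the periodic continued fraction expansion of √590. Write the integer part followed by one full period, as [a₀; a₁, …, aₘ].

a₀ = ⌊√590⌋ = 24.
With m₀=0, d₀=1 and mₖ₊₁ = dₖaₖ − mₖ, dₖ₊₁ = (n − mₖ₊₁²)/dₖ, aₖ₊₁ = ⌊(a₀+mₖ₊₁)/dₖ₊₁⌋:
  k=1: m=24, d=14, a=3
  k=2: m=18, d=19, a=2
  k=3: m=20, d=10, a=4
  k=4: m=20, d=19, a=2
  k=5: m=18, d=14, a=3
  k=6: m=24, d=1, a=48
d=1 and a=2a₀=48 at k=6, so the next step gives (m, d) = (24, 14) again — its k=1 value — and the period has length 6.

[24; 3, 2, 4, 2, 3, 48]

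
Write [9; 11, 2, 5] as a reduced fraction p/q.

1145/126

Using pₖ = aₖpₖ₋₁ + pₖ₋₂ and qₖ = aₖqₖ₋₁ + qₖ₋₂:
  k=0: a=9, p=9, q=1
  k=1: a=11, p=100, q=11
  k=2: a=2, p=209, q=23
  k=3: a=5, p=1145, q=126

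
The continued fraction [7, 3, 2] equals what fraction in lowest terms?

51/7

Using pₖ = aₖpₖ₋₁ + pₖ₋₂ and qₖ = aₖqₖ₋₁ + qₖ₋₂:
  k=0: a=7, p=7, q=1
  k=1: a=3, p=22, q=3
  k=2: a=2, p=51, q=7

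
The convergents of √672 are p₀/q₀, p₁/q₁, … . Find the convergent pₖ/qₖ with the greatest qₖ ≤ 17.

337/13

√672 = [25; 1, 11, 1, 50, …] (period length 4).
Convergents:
  p_0/q_0 = 25/1
  p_1/q_1 = 26/1
  p_2/q_2 = 311/12
  p_3/q_3 = 337/13
  p_4/q_4 = 17161/662
q_3 = 13 ≤ 17 < 662 = q_4, so the answer is 337/13.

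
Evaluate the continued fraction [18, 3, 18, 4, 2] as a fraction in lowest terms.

Using pₖ = aₖpₖ₋₁ + pₖ₋₂ and qₖ = aₖqₖ₋₁ + qₖ₋₂:
  k=0: a=18, p=18, q=1
  k=1: a=3, p=55, q=3
  k=2: a=18, p=1008, q=55
  k=3: a=4, p=4087, q=223
  k=4: a=2, p=9182, q=501

9182/501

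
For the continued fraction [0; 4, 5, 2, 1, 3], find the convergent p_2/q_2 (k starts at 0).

Using pₖ = aₖpₖ₋₁ + pₖ₋₂, qₖ = aₖqₖ₋₁ + qₖ₋₂ (with p₋₁=1, p₋₂=0, q₋₁=0, q₋₂=1):
  k=0: a=0, p=0, q=1
  k=1: a=4, p=1, q=4
  k=2: a=5, p=5, q=21

5/21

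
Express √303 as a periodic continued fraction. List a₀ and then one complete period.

a₀ = ⌊√303⌋ = 17.
With m₀=0, d₀=1 and mₖ₊₁ = dₖaₖ − mₖ, dₖ₊₁ = (n − mₖ₊₁²)/dₖ, aₖ₊₁ = ⌊(a₀+mₖ₊₁)/dₖ₊₁⌋:
  k=1: m=17, d=14, a=2
  k=2: m=11, d=13, a=2
  k=3: m=15, d=6, a=5
  k=4: m=15, d=13, a=2
  k=5: m=11, d=14, a=2
  k=6: m=17, d=1, a=34
d=1 and a=2a₀=34 at k=6, so the next step gives (m, d) = (17, 14) again — its k=1 value — and the period has length 6.

[17; 2, 2, 5, 2, 2, 34]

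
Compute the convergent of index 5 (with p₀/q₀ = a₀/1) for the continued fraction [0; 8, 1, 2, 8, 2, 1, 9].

Using pₖ = aₖpₖ₋₁ + pₖ₋₂, qₖ = aₖqₖ₋₁ + qₖ₋₂ (with p₋₁=1, p₋₂=0, q₋₁=0, q₋₂=1):
  k=0: a=0, p=0, q=1
  k=1: a=8, p=1, q=8
  k=2: a=1, p=1, q=9
  k=3: a=2, p=3, q=26
  k=4: a=8, p=25, q=217
  k=5: a=2, p=53, q=460

53/460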